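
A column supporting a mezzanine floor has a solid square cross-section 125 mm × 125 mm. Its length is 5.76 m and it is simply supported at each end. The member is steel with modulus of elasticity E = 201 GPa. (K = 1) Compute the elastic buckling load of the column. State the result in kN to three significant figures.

I = a⁴/12 = 125⁴/12 = 2.035×10^7 mm⁴
I = 2.035×10^7 mm⁴ = 2.035×10^-5 m⁴
Effective length L_e = K·L = 1 × 5.76 = 5.760 m
P_cr = π²EI / L_e² = π² × 201×10⁹ × 2.035×10^-5 / 5.760² = 1.216×10^6 N

P_cr ≈ 1220 kN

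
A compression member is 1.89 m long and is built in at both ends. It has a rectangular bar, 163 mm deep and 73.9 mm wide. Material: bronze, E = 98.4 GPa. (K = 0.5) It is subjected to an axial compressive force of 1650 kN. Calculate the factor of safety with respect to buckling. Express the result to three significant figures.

Buckling occurs about the weak axis: I_min = h·b³/12 with b = 73.9 mm (the shorter side).
I_min = 163×73.9³/12 = 5.482×10^6 mm⁴
I = 5.482×10^6 mm⁴ = 5.482×10^-6 m⁴
Effective length L_e = K·L = 0.5 × 1.89 = 0.9450 m
P_cr = π²EI / L_e² = π² × 98.4×10⁹ × 5.482×10^-6 / 0.9450² = 5.962×10^6 N
Factor of safety n = P_cr / P = 5961.7 / 1650 = 3.61

n ≈ 3.61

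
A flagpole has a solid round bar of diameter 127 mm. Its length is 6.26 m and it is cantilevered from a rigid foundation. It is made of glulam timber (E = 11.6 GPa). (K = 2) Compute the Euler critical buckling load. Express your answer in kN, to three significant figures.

P_cr ≈ 9.33 kN

I = πd⁴/64 = π×127⁴/64 = 1.277×10^7 mm⁴
I = 1.277×10^7 mm⁴ = 1.277×10^-5 m⁴
Effective length L_e = K·L = 2 × 6.26 = 12.52 m
P_cr = π²EI / L_e² = π² × 11.6×10⁹ × 1.277×10^-5 / 12.52² = 9.327×10^3 N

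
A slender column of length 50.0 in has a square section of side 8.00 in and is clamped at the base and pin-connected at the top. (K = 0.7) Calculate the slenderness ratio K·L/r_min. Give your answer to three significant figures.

For a square r = a/√12 = 8.00/√12 = 2.309 in
L_e = K·L = 0.7 × 50.0 = 35.00 in
λ = L_e / r_min = 35.000 / 2.309 = 15.2

λ ≈ 15.2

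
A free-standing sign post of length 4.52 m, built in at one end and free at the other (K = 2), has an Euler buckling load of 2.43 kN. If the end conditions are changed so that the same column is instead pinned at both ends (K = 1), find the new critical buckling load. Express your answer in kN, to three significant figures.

P_cr ∝ 1/K², so P_cr,new = P_cr,old × (K_old/K_new)² = 2.43 × (2/1)²
= 2.43 × 4.000 = 9.72 kN

P_cr ≈ 9.72 kN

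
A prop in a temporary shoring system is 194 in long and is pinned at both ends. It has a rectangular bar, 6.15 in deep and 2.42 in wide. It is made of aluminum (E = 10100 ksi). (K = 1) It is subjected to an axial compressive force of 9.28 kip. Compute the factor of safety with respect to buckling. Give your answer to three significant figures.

Buckling occurs about the weak axis: I_min = h·b³/12 with b = 2.42 in (the shorter side).
I_min = 6.15×2.42³/12 = 7.263 in⁴
Effective length L_e = K·L = 1 × 194 = 194.0 in
P_cr = π²EI / L_e² = π² × 10100×10³ × 7.263 / 194.0² = 1.924×10^4 lb
Factor of safety n = P_cr / P = 19.238 / 9.28 = 2.07

n ≈ 2.07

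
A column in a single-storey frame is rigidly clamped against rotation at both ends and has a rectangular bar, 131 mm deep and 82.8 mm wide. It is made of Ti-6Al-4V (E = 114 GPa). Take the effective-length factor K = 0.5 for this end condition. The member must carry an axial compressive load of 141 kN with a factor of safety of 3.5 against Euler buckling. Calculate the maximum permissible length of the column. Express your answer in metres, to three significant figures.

L_max ≈ 7.52 m

Buckling occurs about the weak axis: I_min = h·b³/12 with b = 82.8 mm (the shorter side).
I_min = 131×82.8³/12 = 6.197×10^6 mm⁴
I = 6.197×10^-6 m⁴
Required critical load P_cr = n·P = 3.5 × 141 = 493.5 kN = 4.935×10^5 N
From P_cr = π²EI/(K·L)²:  L = (1/K)·√(π²EI/P_cr) = (1/0.5)·√(π²×1.14×10^11×6.197×10^-6/4.935×10^5)
L = 7.52 m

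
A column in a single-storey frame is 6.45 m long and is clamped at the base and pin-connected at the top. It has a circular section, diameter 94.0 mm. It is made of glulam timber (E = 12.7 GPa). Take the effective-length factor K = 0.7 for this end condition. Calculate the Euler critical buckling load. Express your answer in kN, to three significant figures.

P_cr ≈ 23.6 kN

I = πd⁴/64 = π×94.0⁴/64 = 3.832×10^6 mm⁴
I = 3.832×10^6 mm⁴ = 3.832×10^-6 m⁴
Effective length L_e = K·L = 0.7 × 6.45 = 4.515 m
P_cr = π²EI / L_e² = π² × 12.7×10⁹ × 3.832×10^-6 / 4.515² = 2.357×10^4 N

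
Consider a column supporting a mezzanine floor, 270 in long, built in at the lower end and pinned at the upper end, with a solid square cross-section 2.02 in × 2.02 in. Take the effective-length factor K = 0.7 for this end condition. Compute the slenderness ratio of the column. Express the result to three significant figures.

For a square r = a/√12 = 2.02/√12 = 0.5831 in
L_e = K·L = 0.7 × 270 = 189.0 in
λ = L_e / r_min = 189.00 / 0.5831 = 324

λ ≈ 324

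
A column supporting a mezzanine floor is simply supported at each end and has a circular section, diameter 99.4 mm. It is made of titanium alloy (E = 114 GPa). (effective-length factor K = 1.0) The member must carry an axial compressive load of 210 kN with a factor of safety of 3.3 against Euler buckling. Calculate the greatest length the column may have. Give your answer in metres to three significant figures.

L_max ≈ 2.79 m

I = πd⁴/64 = π×99.4⁴/64 = 4.792×10^6 mm⁴
I = 4.792×10^-6 m⁴
Required critical load P_cr = n·P = 3.3 × 210 = 693.0 kN = 6.930×10^5 N
From P_cr = π²EI/(K·L)²:  L = (1/K)·√(π²EI/P_cr) = (1/1)·√(π²×1.14×10^11×4.792×10^-6/6.930×10^5)
L = 2.79 m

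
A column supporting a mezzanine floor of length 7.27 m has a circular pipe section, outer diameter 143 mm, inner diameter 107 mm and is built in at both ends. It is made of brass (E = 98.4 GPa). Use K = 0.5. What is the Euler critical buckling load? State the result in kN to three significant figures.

d_o = 143 mm, d_i = 107 mm
I = π(d_o⁴ − d_i⁴)/64 = π(143⁴ − 107.0⁴)/64 = 1.409×10^7 mm⁴
I = 1.409×10^7 mm⁴ = 1.409×10^-5 m⁴
Effective length L_e = K·L = 0.5 × 7.27 = 3.635 m
P_cr = π²EI / L_e² = π² × 98.4×10⁹ × 1.409×10^-5 / 3.635² = 1.036×10^6 N

P_cr ≈ 1040 kN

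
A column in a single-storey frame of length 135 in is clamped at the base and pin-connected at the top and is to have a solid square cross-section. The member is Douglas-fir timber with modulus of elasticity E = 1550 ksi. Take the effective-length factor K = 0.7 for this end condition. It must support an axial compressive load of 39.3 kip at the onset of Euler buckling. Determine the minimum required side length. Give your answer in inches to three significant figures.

L_e = K·L = 0.7 × 135 = 94.50 in
Required I = P_cr·L_e²/(π²E) = 3.930×10^4 × 94.50² / (π² × 1.55×10^6) = 22.94 in⁴
Solid square: I = a⁴/12  ⇒  a = (12I)^(1/4) = (12×22.94)^(1/4) = 4.07 in

a ≈ 4.07 in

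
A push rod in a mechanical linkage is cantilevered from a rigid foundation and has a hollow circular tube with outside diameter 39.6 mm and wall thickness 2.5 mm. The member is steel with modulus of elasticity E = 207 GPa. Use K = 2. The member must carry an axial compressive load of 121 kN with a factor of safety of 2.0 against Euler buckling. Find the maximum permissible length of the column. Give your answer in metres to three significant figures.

L_max ≈ 0.326 m

Inner diameter d_i = 39.6 − 2×2.5 = 34.60 mm
I = π(d_o⁴ − d_i⁴)/64 = π(39.6⁴ − 34.60⁴)/64 = 5.036×10^4 mm⁴
I = 5.036×10^-8 m⁴
Required critical load P_cr = n·P = 2.0 × 121 = 242.0 kN = 2.420×10^5 N
From P_cr = π²EI/(K·L)²:  L = (1/K)·√(π²EI/P_cr) = (1/2)·√(π²×2.07×10^11×5.036×10^-8/2.420×10^5)
L = 0.326 m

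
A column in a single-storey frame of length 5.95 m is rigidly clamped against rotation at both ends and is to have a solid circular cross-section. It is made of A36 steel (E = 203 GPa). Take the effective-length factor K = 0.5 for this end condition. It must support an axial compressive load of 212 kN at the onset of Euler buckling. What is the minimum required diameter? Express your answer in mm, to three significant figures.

L_e = K·L = 0.5 × 5.95 = 2.975 m
Required I = P_cr·L_e²/(π²E) = 2.120×10^5 × 2.975² / (π² × 2.03×10^11) = 9.365×10^-7 m⁴
I_req = 9.365×10^5 mm⁴
Solid circle: I = πd⁴/64  ⇒  d = (64I/π)^(1/4) = (64×9.365×10^5/π)^(1/4) = 66.1 mm

d ≈ 66.1 mm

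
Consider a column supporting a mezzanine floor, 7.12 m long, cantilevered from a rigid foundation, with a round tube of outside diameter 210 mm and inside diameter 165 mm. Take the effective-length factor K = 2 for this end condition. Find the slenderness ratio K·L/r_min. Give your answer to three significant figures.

λ ≈ 213

d_o = 210 mm, d_i = 165 mm
I = π(d_o⁴ − d_i⁴)/64 = π(210⁴ − 165.0⁴)/64 = 5.908×10^7 mm⁴
A = 1.325×10^4 mm²;  r_min = √(I/A) = √(5.908×10^7/1.325×10^4) = 66.77 mm
L_e = K·L = 2 × 7.12 m = 14.24 m = 14240 mm
λ = L_e / r_min = 14240 / 66.77 = 213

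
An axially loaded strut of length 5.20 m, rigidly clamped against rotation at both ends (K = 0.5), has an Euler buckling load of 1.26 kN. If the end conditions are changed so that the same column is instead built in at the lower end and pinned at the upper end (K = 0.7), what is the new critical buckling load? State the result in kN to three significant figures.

P_cr ∝ 1/K², so P_cr,new = P_cr,old × (K_old/K_new)² = 1.26 × (0.5/0.7)²
= 1.26 × 0.5102 = 0.643 kN

P_cr ≈ 0.643 kN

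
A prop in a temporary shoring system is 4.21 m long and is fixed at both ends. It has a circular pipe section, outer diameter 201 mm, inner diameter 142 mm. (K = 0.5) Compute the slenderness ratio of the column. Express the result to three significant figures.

λ ≈ 34.2

d_o = 201 mm, d_i = 142 mm
I = π(d_o⁴ − d_i⁴)/64 = π(201⁴ − 142.0⁴)/64 = 6.016×10^7 mm⁴
A = 1.589×10^4 mm²;  r_min = √(I/A) = √(6.016×10^7/1.589×10^4) = 61.52 mm
L_e = K·L = 0.5 × 4.21 m = 2.105 m = 2105.0 mm
λ = L_e / r_min = 2105.0 / 61.52 = 34.2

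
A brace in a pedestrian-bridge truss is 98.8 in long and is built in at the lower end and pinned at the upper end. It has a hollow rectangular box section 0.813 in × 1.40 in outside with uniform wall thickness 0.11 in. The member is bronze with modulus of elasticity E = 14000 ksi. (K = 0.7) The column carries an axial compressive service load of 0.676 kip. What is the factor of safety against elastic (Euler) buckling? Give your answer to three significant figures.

n ≈ 1.80

Inner dimensions: h_i = 1.40 − 2×0.11 = 1.180 in, b_i = 0.813 − 2×0.11 = 0.5930 in
Weak-axis I_min = (h_o·b_o³ − h_i·b_i³)/12 with b_o = 0.813, b_i = 0.5930 in (shorter outer/inner sides).
I_min = (1.40×0.813³ − 1.180×0.5930³)/12 = 4.219×10^-2 in⁴
Effective length L_e = K·L = 0.7 × 98.8 = 69.16 in
P_cr = π²EI / L_e² = π² × 14000×10³ × 4.219×10^-2 / 69.16² = 1.219×10^3 lb
Factor of safety n = P_cr / P = 1.2187 / 0.676 = 1.80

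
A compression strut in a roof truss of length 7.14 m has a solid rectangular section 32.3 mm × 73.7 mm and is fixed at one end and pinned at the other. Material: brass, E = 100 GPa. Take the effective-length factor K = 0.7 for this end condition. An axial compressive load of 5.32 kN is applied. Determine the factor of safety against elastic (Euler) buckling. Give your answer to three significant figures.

Buckling occurs about the weak axis: I_min = h·b³/12 with b = 32.3 mm (the shorter side).
I_min = 73.7×32.3³/12 = 2.070×10^5 mm⁴
I = 2.070×10^5 mm⁴ = 2.070×10^-7 m⁴
Effective length L_e = K·L = 0.7 × 7.14 = 4.998 m
P_cr = π²EI / L_e² = π² × 100×10⁹ × 2.070×10^-7 / 4.998² = 8.177×10^3 N
Factor of safety n = P_cr / P = 8.1771 / 5.32 = 1.54

n ≈ 1.54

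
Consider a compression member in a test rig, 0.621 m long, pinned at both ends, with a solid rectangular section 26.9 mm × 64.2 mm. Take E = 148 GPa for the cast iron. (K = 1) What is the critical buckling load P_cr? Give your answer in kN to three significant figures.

Buckling occurs about the weak axis: I_min = h·b³/12 with b = 26.9 mm (the shorter side).
I_min = 64.2×26.9³/12 = 1.041×10^5 mm⁴
I = 1.041×10^5 mm⁴ = 1.041×10^-7 m⁴
Effective length L_e = K·L = 1 × 0.621 = 0.6210 m
P_cr = π²EI / L_e² = π² × 148×10⁹ × 1.041×10^-7 / 0.6210² = 3.944×10^5 N

P_cr ≈ 394 kN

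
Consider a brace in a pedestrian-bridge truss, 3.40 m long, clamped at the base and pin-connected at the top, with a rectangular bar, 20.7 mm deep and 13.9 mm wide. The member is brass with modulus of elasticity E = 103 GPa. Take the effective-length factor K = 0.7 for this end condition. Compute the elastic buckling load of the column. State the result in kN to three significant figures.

P_cr ≈ 0.831 kN

Buckling occurs about the weak axis: I_min = h·b³/12 with b = 13.9 mm (the shorter side).
I_min = 20.7×13.9³/12 = 4.633×10^3 mm⁴
I = 4.633×10^3 mm⁴ = 4.633×10^-9 m⁴
Effective length L_e = K·L = 0.7 × 3.40 = 2.380 m
P_cr = π²EI / L_e² = π² × 103×10⁹ × 4.633×10^-9 / 2.380² = 831.4 N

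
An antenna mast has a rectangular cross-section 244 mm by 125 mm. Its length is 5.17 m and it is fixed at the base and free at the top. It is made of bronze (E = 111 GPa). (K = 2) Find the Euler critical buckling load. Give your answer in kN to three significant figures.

P_cr ≈ 407 kN

Buckling occurs about the weak axis: I_min = h·b³/12 with b = 125 mm (the shorter side).
I_min = 244×125³/12 = 3.971×10^7 mm⁴
I = 3.971×10^7 mm⁴ = 3.971×10^-5 m⁴
Effective length L_e = K·L = 2 × 5.17 = 10.34 m
P_cr = π²EI / L_e² = π² × 111×10⁹ × 3.971×10^-5 / 10.34² = 4.069×10^5 N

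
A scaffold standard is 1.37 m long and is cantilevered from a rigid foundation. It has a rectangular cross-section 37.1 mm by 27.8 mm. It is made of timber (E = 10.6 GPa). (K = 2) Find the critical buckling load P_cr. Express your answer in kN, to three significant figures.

Buckling occurs about the weak axis: I_min = h·b³/12 with b = 27.8 mm (the shorter side).
I_min = 37.1×27.8³/12 = 6.642×10^4 mm⁴
I = 6.642×10^4 mm⁴ = 6.642×10^-8 m⁴
Effective length L_e = K·L = 2 × 1.37 = 2.740 m
P_cr = π²EI / L_e² = π² × 10.6×10⁹ × 6.642×10^-8 / 2.740² = 925.6 N

P_cr ≈ 0.926 kN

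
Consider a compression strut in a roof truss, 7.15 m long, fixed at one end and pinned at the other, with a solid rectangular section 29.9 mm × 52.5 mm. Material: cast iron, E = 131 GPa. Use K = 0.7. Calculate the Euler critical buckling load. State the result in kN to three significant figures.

Buckling occurs about the weak axis: I_min = h·b³/12 with b = 29.9 mm (the shorter side).
I_min = 52.5×29.9³/12 = 1.169×10^5 mm⁴
I = 1.169×10^5 mm⁴ = 1.169×10^-7 m⁴
Effective length L_e = K·L = 0.7 × 7.15 = 5.005 m
P_cr = π²EI / L_e² = π² × 131×10⁹ × 1.169×10^-7 / 5.005² = 6.036×10^3 N

P_cr ≈ 6.04 kN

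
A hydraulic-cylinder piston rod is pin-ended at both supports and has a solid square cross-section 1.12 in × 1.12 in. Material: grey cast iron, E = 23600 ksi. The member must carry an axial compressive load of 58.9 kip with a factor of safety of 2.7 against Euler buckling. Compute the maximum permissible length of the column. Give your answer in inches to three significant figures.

L_max ≈ 13.9 in

I = a⁴/12 = 1.12⁴/12 = 0.1311 in⁴
Required critical load P_cr = n·P = 2.7 × 58.9 = 159.0 kip = 1.590×10^5 lb
From P_cr = π²EI/(K·L)²:  L = (1/K)·√(π²EI/P_cr) = (1/1)·√(π²×2.36×10^7×0.1311/1.590×10^5)
L = 13.9 in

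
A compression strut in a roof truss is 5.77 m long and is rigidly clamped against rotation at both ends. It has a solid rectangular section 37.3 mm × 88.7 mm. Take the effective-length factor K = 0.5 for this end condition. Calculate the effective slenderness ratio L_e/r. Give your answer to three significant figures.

For a rectangle r_min = b/√12 = 37.3/√12 = 10.77 mm
L_e = K·L = 0.5 × 5.77 m = 2.885 m = 2885.0 mm
λ = L_e / r_min = 2885.0 / 10.77 = 268

λ ≈ 268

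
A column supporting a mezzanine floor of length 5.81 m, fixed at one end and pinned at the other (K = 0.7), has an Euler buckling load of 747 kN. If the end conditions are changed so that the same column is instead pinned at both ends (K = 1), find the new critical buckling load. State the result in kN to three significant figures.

P_cr ≈ 366 kN

P_cr ∝ 1/K², so P_cr,new = P_cr,old × (K_old/K_new)² = 747 × (0.7/1)²
= 747 × 0.4900 = 366 kN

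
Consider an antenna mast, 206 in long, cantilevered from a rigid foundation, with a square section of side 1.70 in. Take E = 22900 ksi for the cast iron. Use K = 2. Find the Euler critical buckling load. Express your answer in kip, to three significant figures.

P_cr ≈ 0.927 kip

I = a⁴/12 = 1.70⁴/12 = 0.6960 in⁴
Effective length L_e = K·L = 2 × 206 = 412.0 in
P_cr = π²EI / L_e² = π² × 22900×10³ × 0.6960 / 412.0² = 926.7 lb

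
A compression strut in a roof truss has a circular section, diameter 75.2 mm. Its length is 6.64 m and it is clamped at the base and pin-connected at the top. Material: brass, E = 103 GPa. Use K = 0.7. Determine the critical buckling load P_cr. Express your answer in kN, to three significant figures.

P_cr ≈ 73.9 kN

I = πd⁴/64 = π×75.2⁴/64 = 1.570×10^6 mm⁴
I = 1.570×10^6 mm⁴ = 1.570×10^-6 m⁴
Effective length L_e = K·L = 0.7 × 6.64 = 4.648 m
P_cr = π²EI / L_e² = π² × 103×10⁹ × 1.570×10^-6 / 4.648² = 7.387×10^4 N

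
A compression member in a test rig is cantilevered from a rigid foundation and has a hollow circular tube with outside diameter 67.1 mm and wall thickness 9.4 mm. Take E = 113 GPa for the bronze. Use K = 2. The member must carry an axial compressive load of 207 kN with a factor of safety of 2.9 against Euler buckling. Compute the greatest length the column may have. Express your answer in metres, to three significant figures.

L_max ≈ 0.581 m

Inner diameter d_i = 67.1 − 2×9.4 = 48.30 mm
I = π(d_o⁴ − d_i⁴)/64 = π(67.1⁴ − 48.30⁴)/64 = 7.279×10^5 mm⁴
I = 7.279×10^-7 m⁴
Required critical load P_cr = n·P = 2.9 × 207 = 600.3 kN = 6.003×10^5 N
From P_cr = π²EI/(K·L)²:  L = (1/K)·√(π²EI/P_cr) = (1/2)·√(π²×1.13×10^11×7.279×10^-7/6.003×10^5)
L = 0.581 m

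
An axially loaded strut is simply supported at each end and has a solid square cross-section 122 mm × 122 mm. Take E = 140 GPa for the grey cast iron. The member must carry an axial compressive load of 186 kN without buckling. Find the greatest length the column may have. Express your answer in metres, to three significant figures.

I = a⁴/12 = 122⁴/12 = 1.846×10^7 mm⁴
I = 1.846×10^-5 m⁴
At the buckling limit P_cr = P = 1.860×10^5 N
From P_cr = π²EI/(K·L)²:  L = (1/K)·√(π²EI/P_cr) = (1/1)·√(π²×1.40×10^11×1.846×10^-5/1.860×10^5)
L = 11.7 m

L_max ≈ 11.7 m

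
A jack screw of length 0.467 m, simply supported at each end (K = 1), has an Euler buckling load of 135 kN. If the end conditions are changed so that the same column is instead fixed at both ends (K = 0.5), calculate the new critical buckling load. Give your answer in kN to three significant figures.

P_cr ∝ 1/K², so P_cr,new = P_cr,old × (K_old/K_new)² = 135 × (1/0.5)²
= 135 × 4.000 = 540 kN

P_cr ≈ 540 kN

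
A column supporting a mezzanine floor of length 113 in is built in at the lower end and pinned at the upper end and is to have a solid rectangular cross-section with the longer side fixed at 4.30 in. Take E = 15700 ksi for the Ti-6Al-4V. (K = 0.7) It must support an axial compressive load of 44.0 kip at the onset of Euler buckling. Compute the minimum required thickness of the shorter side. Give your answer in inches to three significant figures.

L_e = K·L = 0.7 × 113 = 79.10 in
Required I = P_cr·L_e²/(π²E) = 4.400×10^4 × 79.10² / (π² × 1.57×10^7) = 1.777 in⁴
Rectangle, weak axis: I_min = h·b³/12 with h = 4.30 in fixed  ⇒  b = (12I/h)^(1/3) = 1.71 in

b ≈ 1.71 in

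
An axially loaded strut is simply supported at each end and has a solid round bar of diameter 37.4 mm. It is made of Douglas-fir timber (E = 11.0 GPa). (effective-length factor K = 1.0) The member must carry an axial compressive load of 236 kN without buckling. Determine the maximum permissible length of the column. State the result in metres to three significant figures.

I = πd⁴/64 = π×37.4⁴/64 = 9.604×10^4 mm⁴
I = 9.604×10^-8 m⁴
At the buckling limit P_cr = P = 2.360×10^5 N
From P_cr = π²EI/(K·L)²:  L = (1/K)·√(π²EI/P_cr) = (1/1)·√(π²×1.10×10^10×9.604×10^-8/2.360×10^5)
L = 0.210 m

L_max ≈ 0.210 m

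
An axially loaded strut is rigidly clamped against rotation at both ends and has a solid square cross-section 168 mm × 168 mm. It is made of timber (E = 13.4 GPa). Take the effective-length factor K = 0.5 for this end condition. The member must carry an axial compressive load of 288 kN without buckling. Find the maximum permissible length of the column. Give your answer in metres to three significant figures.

I = a⁴/12 = 168⁴/12 = 6.638×10^7 mm⁴
I = 6.638×10^-5 m⁴
At the buckling limit P_cr = P = 2.880×10^5 N
From P_cr = π²EI/(K·L)²:  L = (1/K)·√(π²EI/P_cr) = (1/0.5)·√(π²×1.34×10^10×6.638×10^-5/2.880×10^5)
L = 11.0 m

L_max ≈ 11.0 m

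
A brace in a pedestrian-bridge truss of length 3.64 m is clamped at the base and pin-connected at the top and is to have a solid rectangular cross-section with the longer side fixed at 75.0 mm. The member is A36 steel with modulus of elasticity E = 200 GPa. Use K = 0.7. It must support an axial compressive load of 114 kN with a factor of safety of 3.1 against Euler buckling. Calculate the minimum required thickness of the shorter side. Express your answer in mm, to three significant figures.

b ≈ 57.1 mm

Required P_cr = n·P = 3.1 × 114 = 353.4 kN
L_e = K·L = 0.7 × 3.64 = 2.548 m
Required I = P_cr·L_e²/(π²E) = 3.534×10^5 × 2.548² / (π² × 2.00×10^11) = 1.162×10^-6 m⁴
I_req = 1.162×10^6 mm⁴
Rectangle, weak axis: I_min = h·b³/12 with h = 75.0 mm fixed  ⇒  b = (12I/h)^(1/3) = 57.1 mm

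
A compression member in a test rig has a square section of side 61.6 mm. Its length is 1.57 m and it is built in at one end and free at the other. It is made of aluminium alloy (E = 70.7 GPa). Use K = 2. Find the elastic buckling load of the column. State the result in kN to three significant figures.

P_cr ≈ 84.9 kN

I = a⁴/12 = 61.6⁴/12 = 1.200×10^6 mm⁴
I = 1.200×10^6 mm⁴ = 1.200×10^-6 m⁴
Effective length L_e = K·L = 2 × 1.57 = 3.140 m
P_cr = π²EI / L_e² = π² × 70.7×10⁹ × 1.200×10^-6 / 3.140² = 8.492×10^4 N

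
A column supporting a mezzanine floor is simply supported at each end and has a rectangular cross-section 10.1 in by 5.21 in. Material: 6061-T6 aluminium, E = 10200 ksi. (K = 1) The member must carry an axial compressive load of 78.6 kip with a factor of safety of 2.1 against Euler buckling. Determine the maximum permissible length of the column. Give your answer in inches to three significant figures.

Buckling occurs about the weak axis: I_min = h·b³/12 with b = 5.21 in (the shorter side).
I_min = 10.1×5.21³/12 = 119.0 in⁴
Required critical load P_cr = n·P = 2.1 × 78.6 = 165.1 kip = 1.651×10^5 lb
From P_cr = π²EI/(K·L)²:  L = (1/K)·√(π²EI/P_cr) = (1/1)·√(π²×1.02×10^7×119.0/1.651×10^5)
L = 269 in

L_max ≈ 269 in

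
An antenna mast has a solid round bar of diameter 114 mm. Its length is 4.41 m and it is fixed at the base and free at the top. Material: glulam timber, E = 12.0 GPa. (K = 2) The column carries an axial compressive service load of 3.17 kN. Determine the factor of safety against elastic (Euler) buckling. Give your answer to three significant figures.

I = πd⁴/64 = π×114⁴/64 = 8.291×10^6 mm⁴
I = 8.291×10^6 mm⁴ = 8.291×10^-6 m⁴
Effective length L_e = K·L = 2 × 4.41 = 8.820 m
P_cr = π²EI / L_e² = π² × 12.0×10⁹ × 8.291×10^-6 / 8.820² = 1.262×10^4 N
Factor of safety n = P_cr / P = 12.622 / 3.17 = 3.98

n ≈ 3.98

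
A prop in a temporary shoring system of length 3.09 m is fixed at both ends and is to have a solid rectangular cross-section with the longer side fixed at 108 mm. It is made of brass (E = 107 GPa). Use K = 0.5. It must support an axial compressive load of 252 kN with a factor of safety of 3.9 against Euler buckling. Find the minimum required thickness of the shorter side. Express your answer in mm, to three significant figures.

Required P_cr = n·P = 3.9 × 252 = 982.8 kN
L_e = K·L = 0.5 × 3.09 = 1.545 m
Required I = P_cr·L_e²/(π²E) = 9.828×10^5 × 1.545² / (π² × 1.07×10^11) = 2.221×10^-6 m⁴
I_req = 2.221×10^6 mm⁴
Rectangle, weak axis: I_min = h·b³/12 with h = 108 mm fixed  ⇒  b = (12I/h)^(1/3) = 62.7 mm

b ≈ 62.7 mm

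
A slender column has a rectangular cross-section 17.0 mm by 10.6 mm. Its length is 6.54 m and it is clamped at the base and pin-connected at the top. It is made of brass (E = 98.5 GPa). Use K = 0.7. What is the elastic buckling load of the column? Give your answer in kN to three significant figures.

P_cr ≈ 0.0783 kN

Buckling occurs about the weak axis: I_min = h·b³/12 with b = 10.6 mm (the shorter side).
I_min = 17.0×10.6³/12 = 1.687×10^3 mm⁴
I = 1.687×10^3 mm⁴ = 1.687×10^-9 m⁴
Effective length L_e = K·L = 0.7 × 6.54 = 4.578 m
P_cr = π²EI / L_e² = π² × 98.5×10⁹ × 1.687×10^-9 / 4.578² = 78.27 N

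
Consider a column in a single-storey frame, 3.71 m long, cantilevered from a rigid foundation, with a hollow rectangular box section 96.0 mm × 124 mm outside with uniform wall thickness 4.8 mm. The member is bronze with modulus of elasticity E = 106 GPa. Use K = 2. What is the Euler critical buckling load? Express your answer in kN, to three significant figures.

P_cr ≈ 56.9 kN

Inner dimensions: h_i = 124 − 2×4.8 = 114.4 mm, b_i = 96.0 − 2×4.8 = 86.40 mm
Weak-axis I_min = (h_o·b_o³ − h_i·b_i³)/12 with b_o = 96.0, b_i = 86.40 mm (shorter outer/inner sides).
I_min = (124×96.0³ − 114.4×86.40³)/12 = 2.994×10^6 mm⁴
I = 2.994×10^6 mm⁴ = 2.994×10^-6 m⁴
Effective length L_e = K·L = 2 × 3.71 = 7.420 m
P_cr = π²EI / L_e² = π² × 106×10⁹ × 2.994×10^-6 / 7.420² = 5.688×10^4 N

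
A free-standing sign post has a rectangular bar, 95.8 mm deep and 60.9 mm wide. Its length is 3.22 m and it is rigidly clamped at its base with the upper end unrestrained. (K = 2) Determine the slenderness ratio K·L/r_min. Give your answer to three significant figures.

λ ≈ 366

For a rectangle r_min = b/√12 = 60.9/√12 = 17.58 mm
L_e = K·L = 2 × 3.22 m = 6.440 m = 6440.0 mm
λ = L_e / r_min = 6440.0 / 17.58 = 366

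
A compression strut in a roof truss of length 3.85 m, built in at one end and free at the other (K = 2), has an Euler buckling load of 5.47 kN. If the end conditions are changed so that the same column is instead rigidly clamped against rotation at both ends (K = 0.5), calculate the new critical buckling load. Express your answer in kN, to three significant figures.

P_cr ≈ 87.5 kN

P_cr ∝ 1/K², so P_cr,new = P_cr,old × (K_old/K_new)² = 5.47 × (2/0.5)²
= 5.47 × 16.00 = 87.5 kN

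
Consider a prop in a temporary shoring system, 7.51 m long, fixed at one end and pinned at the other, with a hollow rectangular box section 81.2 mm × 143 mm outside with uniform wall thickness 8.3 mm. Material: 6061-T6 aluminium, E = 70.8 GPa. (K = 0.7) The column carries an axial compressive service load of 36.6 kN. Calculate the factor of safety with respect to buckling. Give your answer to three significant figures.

Inner dimensions: h_i = 143 − 2×8.3 = 126.4 mm, b_i = 81.2 − 2×8.3 = 64.60 mm
Weak-axis I_min = (h_o·b_o³ − h_i·b_i³)/12 with b_o = 81.2, b_i = 64.60 mm (shorter outer/inner sides).
I_min = (143×81.2³ − 126.4×64.60³)/12 = 3.540×10^6 mm⁴
I = 3.540×10^6 mm⁴ = 3.540×10^-6 m⁴
Effective length L_e = K·L = 0.7 × 7.51 = 5.257 m
P_cr = π²EI / L_e² = π² × 70.8×10⁹ × 3.540×10^-6 / 5.257² = 8.952×10^4 N
Factor of safety n = P_cr / P = 89.518 / 36.6 = 2.45

n ≈ 2.45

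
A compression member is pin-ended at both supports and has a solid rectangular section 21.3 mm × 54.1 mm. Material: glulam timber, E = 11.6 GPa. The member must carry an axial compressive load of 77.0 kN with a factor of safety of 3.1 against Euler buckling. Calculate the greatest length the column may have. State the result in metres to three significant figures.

Buckling occurs about the weak axis: I_min = h·b³/12 with b = 21.3 mm (the shorter side).
I_min = 54.1×21.3³/12 = 4.357×10^4 mm⁴
I = 4.357×10^-8 m⁴
Required critical load P_cr = n·P = 3.1 × 77.0 = 238.7 kN = 2.387×10^5 N
From P_cr = π²EI/(K·L)²:  L = (1/K)·√(π²EI/P_cr) = (1/1)·√(π²×1.16×10^10×4.357×10^-8/2.387×10^5)
L = 0.145 m

L_max ≈ 0.145 m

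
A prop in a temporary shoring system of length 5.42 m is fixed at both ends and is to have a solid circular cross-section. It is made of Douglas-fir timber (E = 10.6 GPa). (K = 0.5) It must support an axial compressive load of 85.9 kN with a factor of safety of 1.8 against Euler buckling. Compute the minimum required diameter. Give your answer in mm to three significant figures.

Required P_cr = n·P = 1.8 × 85.9 = 154.6 kN
L_e = K·L = 0.5 × 5.42 = 2.710 m
Required I = P_cr·L_e²/(π²E) = 1.546×10^5 × 2.710² / (π² × 1.06×10^10) = 1.085×10^-5 m⁴
I_req = 1.085×10^7 mm⁴
Solid circle: I = πd⁴/64  ⇒  d = (64I/π)^(1/4) = (64×1.085×10^7/π)^(1/4) = 122 mm

d ≈ 122 mm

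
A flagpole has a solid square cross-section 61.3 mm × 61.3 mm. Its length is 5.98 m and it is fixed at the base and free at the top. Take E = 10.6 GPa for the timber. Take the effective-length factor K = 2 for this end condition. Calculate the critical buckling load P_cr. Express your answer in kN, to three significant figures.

I = a⁴/12 = 61.3⁴/12 = 1.177×10^6 mm⁴
I = 1.177×10^6 mm⁴ = 1.177×10^-6 m⁴
Effective length L_e = K·L = 2 × 5.98 = 11.96 m
P_cr = π²EI / L_e² = π² × 10.6×10⁹ × 1.177×10^-6 / 11.96² = 860.6 N

P_cr ≈ 0.861 kN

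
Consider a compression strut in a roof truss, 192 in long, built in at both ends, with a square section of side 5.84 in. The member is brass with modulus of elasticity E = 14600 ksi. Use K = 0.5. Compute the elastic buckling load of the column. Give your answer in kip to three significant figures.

P_cr ≈ 1520 kip

I = a⁴/12 = 5.84⁴/12 = 96.93 in⁴
Effective length L_e = K·L = 0.5 × 192 = 96.00 in
P_cr = π²EI / L_e² = π² × 14600×10³ × 96.93 / 96.00² = 1.516×10^6 lb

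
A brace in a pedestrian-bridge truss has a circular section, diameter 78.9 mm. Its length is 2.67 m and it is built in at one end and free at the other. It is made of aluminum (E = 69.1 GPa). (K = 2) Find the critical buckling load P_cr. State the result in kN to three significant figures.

I = πd⁴/64 = π×78.9⁴/64 = 1.902×10^6 mm⁴
I = 1.902×10^6 mm⁴ = 1.902×10^-6 m⁴
Effective length L_e = K·L = 2 × 2.67 = 5.340 m
P_cr = π²EI / L_e² = π² × 69.1×10⁹ × 1.902×10^-6 / 5.340² = 4.550×10^4 N

P_cr ≈ 45.5 kN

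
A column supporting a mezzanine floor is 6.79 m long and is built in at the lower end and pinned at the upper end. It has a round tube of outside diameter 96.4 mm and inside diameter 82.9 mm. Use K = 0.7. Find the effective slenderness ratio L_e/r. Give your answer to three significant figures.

d_o = 96.4 mm, d_i = 82.9 mm
I = π(d_o⁴ − d_i⁴)/64 = π(96.4⁴ − 82.90⁴)/64 = 1.921×10^6 mm⁴
A = 1.901×10^3 mm²;  r_min = √(I/A) = √(1.921×10^6/1.901×10^3) = 31.79 mm
L_e = K·L = 0.7 × 6.79 m = 4.753 m = 4753.0 mm
λ = L_e / r_min = 4753.0 / 31.79 = 150

λ ≈ 150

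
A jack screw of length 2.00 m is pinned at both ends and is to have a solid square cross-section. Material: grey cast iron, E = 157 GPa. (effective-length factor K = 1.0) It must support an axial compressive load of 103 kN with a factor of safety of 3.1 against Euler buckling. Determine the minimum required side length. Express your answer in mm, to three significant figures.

a ≈ 56.1 mm

Required P_cr = n·P = 3.1 × 103 = 319.3 kN
L_e = K·L = 1 × 2.00 = 2.000 m
Required I = P_cr·L_e²/(π²E) = 3.193×10^5 × 2.000² / (π² × 1.57×10^11) = 8.243×10^-7 m⁴
I_req = 8.243×10^5 mm⁴
Solid square: I = a⁴/12  ⇒  a = (12I)^(1/4) = (12×8.243×10^5)^(1/4) = 56.1 mm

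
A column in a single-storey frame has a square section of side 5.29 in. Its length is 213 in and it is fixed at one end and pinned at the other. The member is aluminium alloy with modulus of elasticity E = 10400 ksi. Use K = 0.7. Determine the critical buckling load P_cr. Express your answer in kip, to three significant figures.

P_cr ≈ 301 kip

I = a⁴/12 = 5.29⁴/12 = 65.26 in⁴
Effective length L_e = K·L = 0.7 × 213 = 149.1 in
P_cr = π²EI / L_e² = π² × 10400×10³ × 65.26 / 149.1² = 3.013×10^5 lb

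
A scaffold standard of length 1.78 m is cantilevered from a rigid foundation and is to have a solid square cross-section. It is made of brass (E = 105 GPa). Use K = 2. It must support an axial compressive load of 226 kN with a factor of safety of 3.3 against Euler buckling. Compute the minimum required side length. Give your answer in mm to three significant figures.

Required P_cr = n·P = 3.3 × 226 = 745.8 kN
L_e = K·L = 2 × 1.78 = 3.560 m
Required I = P_cr·L_e²/(π²E) = 7.458×10^5 × 3.560² / (π² × 1.05×10^11) = 9.121×10^-6 m⁴
I_req = 9.121×10^6 mm⁴
Solid square: I = a⁴/12  ⇒  a = (12I)^(1/4) = (12×9.121×10^6)^(1/4) = 102 mm

a ≈ 102 mm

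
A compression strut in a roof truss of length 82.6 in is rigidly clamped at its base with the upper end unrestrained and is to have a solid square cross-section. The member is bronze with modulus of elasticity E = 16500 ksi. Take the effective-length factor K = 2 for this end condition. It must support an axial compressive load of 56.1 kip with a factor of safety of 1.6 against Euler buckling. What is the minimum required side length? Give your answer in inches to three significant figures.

Required P_cr = n·P = 1.6 × 56.1 = 89.76 kip
L_e = K·L = 2 × 82.6 = 165.2 in
Required I = P_cr·L_e²/(π²E) = 8.976×10^4 × 165.2² / (π² × 1.65×10^7) = 15.04 in⁴
Solid square: I = a⁴/12  ⇒  a = (12I)^(1/4) = (12×15.04)^(1/4) = 3.67 in

a ≈ 3.67 in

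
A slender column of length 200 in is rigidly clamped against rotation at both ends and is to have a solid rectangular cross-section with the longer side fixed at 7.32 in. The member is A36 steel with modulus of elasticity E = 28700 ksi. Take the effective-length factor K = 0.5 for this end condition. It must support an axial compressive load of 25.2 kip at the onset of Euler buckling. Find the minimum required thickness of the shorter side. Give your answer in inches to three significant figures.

b ≈ 1.13 in

L_e = K·L = 0.5 × 200 = 100.0 in
Required I = P_cr·L_e²/(π²E) = 2.520×10^4 × 100.0² / (π² × 2.87×10^7) = 0.8896 in⁴
Rectangle, weak axis: I_min = h·b³/12 with h = 7.32 in fixed  ⇒  b = (12I/h)^(1/3) = 1.13 in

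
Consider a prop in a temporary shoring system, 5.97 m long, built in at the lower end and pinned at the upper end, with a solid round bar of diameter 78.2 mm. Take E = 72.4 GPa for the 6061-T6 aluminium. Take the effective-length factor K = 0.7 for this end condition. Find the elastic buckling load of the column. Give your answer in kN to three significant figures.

I = πd⁴/64 = π×78.2⁴/64 = 1.836×10^6 mm⁴
I = 1.836×10^6 mm⁴ = 1.836×10^-6 m⁴
Effective length L_e = K·L = 0.7 × 5.97 = 4.179 m
P_cr = π²EI / L_e² = π² × 72.4×10⁹ × 1.836×10^-6 / 4.179² = 7.511×10^4 N

P_cr ≈ 75.1 kN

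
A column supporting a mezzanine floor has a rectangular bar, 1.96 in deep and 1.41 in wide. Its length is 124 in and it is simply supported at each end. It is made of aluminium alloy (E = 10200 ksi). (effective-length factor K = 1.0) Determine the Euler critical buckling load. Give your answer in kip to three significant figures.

P_cr ≈ 3.00 kip

Buckling occurs about the weak axis: I_min = h·b³/12 with b = 1.41 in (the shorter side).
I_min = 1.96×1.41³/12 = 0.4579 in⁴
Effective length L_e = K·L = 1 × 124 = 124.0 in
P_cr = π²EI / L_e² = π² × 10200×10³ × 0.4579 / 124.0² = 2.998×10^3 lb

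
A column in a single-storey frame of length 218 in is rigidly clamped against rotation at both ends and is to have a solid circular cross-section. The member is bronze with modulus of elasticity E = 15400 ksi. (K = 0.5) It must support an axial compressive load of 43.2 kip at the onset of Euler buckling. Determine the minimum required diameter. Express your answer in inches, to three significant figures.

d ≈ 2.88 in

L_e = K·L = 0.5 × 218 = 109.0 in
Required I = P_cr·L_e²/(π²E) = 4.320×10^4 × 109.0² / (π² × 1.54×10^7) = 3.377 in⁴
Solid circle: I = πd⁴/64  ⇒  d = (64I/π)^(1/4) = (64×3.377/π)^(1/4) = 2.88 in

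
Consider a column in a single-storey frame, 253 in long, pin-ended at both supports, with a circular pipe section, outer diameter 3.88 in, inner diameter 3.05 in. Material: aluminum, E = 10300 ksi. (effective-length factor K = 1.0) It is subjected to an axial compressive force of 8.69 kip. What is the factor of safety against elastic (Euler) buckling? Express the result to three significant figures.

n ≈ 1.26

d_o = 3.88 in, d_i = 3.05 in
I = π(d_o⁴ − d_i⁴)/64 = π(3.88⁴ − 3.050⁴)/64 = 6.877 in⁴
Effective length L_e = K·L = 1 × 253 = 253.0 in
P_cr = π²EI / L_e² = π² × 10300×10³ × 6.877 / 253.0² = 1.092×10^4 lb
Factor of safety n = P_cr / P = 10.922 / 8.69 = 1.26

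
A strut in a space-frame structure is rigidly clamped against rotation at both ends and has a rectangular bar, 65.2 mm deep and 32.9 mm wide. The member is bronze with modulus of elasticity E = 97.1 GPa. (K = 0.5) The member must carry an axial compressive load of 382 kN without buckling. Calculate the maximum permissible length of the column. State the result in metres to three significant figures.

L_max ≈ 1.39 m

Buckling occurs about the weak axis: I_min = h·b³/12 with b = 32.9 mm (the shorter side).
I_min = 65.2×32.9³/12 = 1.935×10^5 mm⁴
I = 1.935×10^-7 m⁴
At the buckling limit P_cr = P = 3.820×10^5 N
From P_cr = π²EI/(K·L)²:  L = (1/K)·√(π²EI/P_cr) = (1/0.5)·√(π²×9.71×10^10×1.935×10^-7/3.820×10^5)
L = 1.39 m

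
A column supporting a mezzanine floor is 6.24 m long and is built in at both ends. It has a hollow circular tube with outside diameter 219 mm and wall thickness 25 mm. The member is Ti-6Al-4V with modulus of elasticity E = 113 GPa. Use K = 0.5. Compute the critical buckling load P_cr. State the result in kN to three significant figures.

P_cr ≈ 8350 kN

Inner diameter d_i = 219 − 2×25 = 169.0 mm
I = π(d_o⁴ − d_i⁴)/64 = π(219⁴ − 169.0⁴)/64 = 7.287×10^7 mm⁴
I = 7.287×10^7 mm⁴ = 7.287×10^-5 m⁴
Effective length L_e = K·L = 0.5 × 6.24 = 3.120 m
P_cr = π²EI / L_e² = π² × 113×10⁹ × 7.287×10^-5 / 3.120² = 8.349×10^6 N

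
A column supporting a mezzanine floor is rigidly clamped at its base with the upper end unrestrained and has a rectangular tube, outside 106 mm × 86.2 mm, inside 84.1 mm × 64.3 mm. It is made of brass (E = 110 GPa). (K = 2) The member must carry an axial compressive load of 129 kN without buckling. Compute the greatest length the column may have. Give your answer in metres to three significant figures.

Weak-axis I_min = (h_o·b_o³ − h_i·b_i³)/12 with b_o = 86.2, b_i = 64.30 mm (shorter outer/inner sides).
I_min = (106×86.2³ − 84.10×64.30³)/12 = 3.795×10^6 mm⁴
I = 3.795×10^-6 m⁴
At the buckling limit P_cr = P = 1.290×10^5 N
From P_cr = π²EI/(K·L)²:  L = (1/K)·√(π²EI/P_cr) = (1/2)·√(π²×1.10×10^11×3.795×10^-6/1.290×10^5)
L = 2.83 m

L_max ≈ 2.83 m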